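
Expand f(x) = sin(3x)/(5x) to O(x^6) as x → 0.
3/5 - 9*x**2/10 + 81*x**4/200 + O(x**6)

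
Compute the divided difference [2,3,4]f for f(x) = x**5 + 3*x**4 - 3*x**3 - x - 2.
423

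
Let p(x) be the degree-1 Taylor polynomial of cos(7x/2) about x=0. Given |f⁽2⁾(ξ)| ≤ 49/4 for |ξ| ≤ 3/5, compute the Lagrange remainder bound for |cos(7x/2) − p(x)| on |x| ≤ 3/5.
441/200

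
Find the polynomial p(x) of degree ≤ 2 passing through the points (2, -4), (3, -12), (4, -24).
-2*x**2 + 2*x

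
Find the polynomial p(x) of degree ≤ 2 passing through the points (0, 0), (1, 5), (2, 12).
x**2 + 4*x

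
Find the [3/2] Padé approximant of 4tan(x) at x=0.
4*x*(15 - x**2)/(15*(1 - 2*x**2/5))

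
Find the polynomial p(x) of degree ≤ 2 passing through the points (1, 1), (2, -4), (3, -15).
-3*x**2 + 4*x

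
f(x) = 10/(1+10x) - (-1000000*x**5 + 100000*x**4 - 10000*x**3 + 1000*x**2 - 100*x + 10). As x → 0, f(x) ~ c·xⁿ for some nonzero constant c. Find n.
6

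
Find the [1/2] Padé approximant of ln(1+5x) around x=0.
5*x/(-25*x**2/12 + 5*x/2 + 1)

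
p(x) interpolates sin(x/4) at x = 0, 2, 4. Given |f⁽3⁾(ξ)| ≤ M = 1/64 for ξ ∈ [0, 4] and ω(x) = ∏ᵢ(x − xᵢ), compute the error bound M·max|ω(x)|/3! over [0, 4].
sqrt(3)/216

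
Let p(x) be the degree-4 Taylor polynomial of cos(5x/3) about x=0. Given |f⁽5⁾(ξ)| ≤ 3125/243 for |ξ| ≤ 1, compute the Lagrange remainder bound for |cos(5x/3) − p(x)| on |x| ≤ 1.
625/5832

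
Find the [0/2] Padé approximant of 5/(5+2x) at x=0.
1/(2*x/5 + 1)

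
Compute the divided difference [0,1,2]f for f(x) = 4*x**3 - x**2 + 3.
11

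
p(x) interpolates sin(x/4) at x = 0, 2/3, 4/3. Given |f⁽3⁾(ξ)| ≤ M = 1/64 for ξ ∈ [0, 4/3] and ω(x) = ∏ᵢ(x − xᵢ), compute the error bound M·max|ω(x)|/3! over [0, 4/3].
sqrt(3)/5832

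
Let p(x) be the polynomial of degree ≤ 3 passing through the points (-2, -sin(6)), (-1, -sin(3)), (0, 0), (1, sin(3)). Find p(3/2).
5*sin(6)/16 + 7*sin(3)/8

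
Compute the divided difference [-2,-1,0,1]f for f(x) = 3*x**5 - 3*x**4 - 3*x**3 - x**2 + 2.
18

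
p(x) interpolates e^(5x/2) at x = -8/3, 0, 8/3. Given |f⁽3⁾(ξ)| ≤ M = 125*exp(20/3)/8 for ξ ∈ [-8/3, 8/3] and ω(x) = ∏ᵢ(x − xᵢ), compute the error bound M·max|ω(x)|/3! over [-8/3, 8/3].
8000*sqrt(3)*exp(20/3)/729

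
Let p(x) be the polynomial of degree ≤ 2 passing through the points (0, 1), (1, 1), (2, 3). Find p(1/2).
3/4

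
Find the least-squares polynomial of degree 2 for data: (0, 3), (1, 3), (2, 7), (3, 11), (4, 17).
19/7 + (6/35)x + (6/7)x²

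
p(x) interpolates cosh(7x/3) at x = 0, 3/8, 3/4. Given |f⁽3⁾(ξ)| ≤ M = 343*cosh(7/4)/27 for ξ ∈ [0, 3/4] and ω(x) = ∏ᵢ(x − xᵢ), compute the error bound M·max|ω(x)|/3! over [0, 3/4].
343*sqrt(3)*cosh(7/4)/13824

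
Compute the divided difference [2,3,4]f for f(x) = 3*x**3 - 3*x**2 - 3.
24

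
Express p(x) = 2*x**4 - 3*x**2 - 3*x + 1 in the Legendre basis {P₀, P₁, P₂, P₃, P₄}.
(2/5)P₀ + (-3)P₁ + (-6/7)P₂ + (16/35)P₄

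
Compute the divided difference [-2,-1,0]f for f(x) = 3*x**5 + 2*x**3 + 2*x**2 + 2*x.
-49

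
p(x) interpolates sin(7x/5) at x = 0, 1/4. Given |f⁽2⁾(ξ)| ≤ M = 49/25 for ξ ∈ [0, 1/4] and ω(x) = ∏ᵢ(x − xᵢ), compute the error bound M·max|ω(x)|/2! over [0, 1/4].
49/3200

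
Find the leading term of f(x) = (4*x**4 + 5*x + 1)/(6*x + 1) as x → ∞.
2*x**3/3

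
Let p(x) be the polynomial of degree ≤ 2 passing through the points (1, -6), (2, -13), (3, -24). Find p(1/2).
-4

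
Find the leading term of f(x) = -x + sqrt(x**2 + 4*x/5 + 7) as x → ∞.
2/5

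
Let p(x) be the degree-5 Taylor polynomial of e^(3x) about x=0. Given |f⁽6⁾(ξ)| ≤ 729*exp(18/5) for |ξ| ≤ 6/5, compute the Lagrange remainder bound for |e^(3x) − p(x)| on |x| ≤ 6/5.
236196*exp(18/5)/78125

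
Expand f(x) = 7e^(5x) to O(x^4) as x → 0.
7 + 35*x + 175*x**2/2 + 875*x**3/6 + O(x**4)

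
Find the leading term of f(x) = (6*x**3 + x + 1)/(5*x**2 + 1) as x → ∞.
6*x/5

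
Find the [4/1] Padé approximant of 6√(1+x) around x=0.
(9*x**4/320 - 3*x**3/20 + 27*x**2/20 + 36*x/5 + 6)/(7*x/10 + 1)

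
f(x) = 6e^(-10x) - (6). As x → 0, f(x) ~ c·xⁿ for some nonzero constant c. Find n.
1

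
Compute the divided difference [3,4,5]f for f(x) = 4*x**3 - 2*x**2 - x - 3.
46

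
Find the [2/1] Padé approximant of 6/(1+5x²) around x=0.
6 - 30*x**2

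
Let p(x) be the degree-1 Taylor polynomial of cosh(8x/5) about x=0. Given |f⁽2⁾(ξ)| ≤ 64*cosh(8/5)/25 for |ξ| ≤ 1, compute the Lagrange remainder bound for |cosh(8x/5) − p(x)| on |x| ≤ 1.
32*cosh(8/5)/25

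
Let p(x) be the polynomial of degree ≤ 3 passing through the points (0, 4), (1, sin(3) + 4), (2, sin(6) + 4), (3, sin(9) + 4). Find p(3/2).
9*sin(6)/16 - sin(9)/16 + 9*sin(3)/16 + 4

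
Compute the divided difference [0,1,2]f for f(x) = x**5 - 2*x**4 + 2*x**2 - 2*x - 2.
3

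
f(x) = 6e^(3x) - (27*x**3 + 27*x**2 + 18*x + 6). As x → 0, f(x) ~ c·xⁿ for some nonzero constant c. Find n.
4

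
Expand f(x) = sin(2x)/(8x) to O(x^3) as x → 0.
1/4 - x**2/6 + O(x**3)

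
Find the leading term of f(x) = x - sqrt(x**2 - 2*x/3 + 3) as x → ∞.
1/3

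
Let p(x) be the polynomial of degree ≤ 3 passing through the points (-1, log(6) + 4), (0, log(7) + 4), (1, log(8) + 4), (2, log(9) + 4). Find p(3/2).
log(4*2**(7/8)*21**(11/16)/7) + 4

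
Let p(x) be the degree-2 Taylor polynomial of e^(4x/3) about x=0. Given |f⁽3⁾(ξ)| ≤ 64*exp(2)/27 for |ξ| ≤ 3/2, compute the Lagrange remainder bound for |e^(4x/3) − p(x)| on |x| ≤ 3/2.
4*exp(2)/3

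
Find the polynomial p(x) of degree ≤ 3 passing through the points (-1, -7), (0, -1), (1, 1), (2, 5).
x**3 - 2*x**2 + 3*x - 1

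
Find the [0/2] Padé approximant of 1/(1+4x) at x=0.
1/(4*x + 1)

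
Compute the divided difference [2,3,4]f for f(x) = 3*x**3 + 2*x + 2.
27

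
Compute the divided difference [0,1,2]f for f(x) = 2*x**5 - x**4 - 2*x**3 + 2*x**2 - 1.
19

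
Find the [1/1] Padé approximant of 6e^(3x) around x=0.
(9*x + 6)/(1 - 3*x/2)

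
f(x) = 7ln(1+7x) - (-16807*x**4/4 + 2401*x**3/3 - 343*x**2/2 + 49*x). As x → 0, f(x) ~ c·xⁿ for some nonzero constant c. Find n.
5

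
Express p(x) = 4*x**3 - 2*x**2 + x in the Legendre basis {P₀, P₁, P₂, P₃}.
(-2/3)P₀ + (17/5)P₁ + (-4/3)P₂ + (8/5)P₃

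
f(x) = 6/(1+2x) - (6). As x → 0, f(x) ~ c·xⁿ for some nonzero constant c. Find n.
1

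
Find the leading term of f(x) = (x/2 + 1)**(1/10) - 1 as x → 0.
x/20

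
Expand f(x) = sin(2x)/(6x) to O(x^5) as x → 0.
1/3 - 2*x**2/9 + 2*x**4/45 + O(x**5)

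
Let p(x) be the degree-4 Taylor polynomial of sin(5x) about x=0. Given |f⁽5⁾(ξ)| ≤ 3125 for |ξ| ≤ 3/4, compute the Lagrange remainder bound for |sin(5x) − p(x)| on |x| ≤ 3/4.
50625/8192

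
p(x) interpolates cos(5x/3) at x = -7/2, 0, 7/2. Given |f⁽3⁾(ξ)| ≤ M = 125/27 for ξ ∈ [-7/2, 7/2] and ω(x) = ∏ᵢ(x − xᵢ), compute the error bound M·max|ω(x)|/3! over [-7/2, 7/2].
42875*sqrt(3)/5832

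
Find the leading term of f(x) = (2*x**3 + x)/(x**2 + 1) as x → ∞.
2*x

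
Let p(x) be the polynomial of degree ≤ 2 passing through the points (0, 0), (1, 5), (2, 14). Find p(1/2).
2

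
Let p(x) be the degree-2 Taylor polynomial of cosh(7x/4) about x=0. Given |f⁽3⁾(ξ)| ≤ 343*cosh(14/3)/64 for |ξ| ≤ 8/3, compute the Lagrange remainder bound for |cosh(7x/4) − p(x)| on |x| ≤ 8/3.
1372*cosh(14/3)/81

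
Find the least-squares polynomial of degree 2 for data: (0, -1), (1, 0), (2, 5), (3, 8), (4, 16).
-38/35 + (27/35)x + (6/7)x²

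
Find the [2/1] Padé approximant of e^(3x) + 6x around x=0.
(-9*x**2/2 + 8*x + 1)/(1 - x)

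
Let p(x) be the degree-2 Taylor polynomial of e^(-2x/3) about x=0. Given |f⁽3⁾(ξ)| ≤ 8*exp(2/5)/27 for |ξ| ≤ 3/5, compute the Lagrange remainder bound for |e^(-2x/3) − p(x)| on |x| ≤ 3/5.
4*exp(2/5)/375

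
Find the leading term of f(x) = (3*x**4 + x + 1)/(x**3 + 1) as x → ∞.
3*x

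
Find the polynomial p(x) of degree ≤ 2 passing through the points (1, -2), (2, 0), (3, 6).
2*x**2 - 4*x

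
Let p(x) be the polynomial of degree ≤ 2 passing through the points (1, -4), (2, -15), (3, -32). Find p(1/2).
-3/4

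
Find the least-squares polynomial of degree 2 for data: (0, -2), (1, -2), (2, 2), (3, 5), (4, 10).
-81/35 + (37/70)x + (9/14)x²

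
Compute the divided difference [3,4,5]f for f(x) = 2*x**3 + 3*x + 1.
24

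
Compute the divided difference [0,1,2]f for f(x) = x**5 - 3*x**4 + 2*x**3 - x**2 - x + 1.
-1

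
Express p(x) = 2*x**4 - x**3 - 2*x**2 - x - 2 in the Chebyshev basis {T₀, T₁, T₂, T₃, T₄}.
(-9/4)T₀ + (-7/4)T₁ + (-1/4)T₃ + (1/4)T₄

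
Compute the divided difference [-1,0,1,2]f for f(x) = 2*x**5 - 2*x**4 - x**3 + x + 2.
5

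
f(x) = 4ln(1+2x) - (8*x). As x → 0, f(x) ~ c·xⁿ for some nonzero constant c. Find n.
2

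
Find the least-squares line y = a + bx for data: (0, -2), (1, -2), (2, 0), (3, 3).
a = -14/5, b = 17/10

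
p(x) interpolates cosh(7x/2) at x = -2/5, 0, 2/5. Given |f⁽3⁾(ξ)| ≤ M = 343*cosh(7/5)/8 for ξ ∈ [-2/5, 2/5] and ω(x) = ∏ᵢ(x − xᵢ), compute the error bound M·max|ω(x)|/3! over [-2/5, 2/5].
343*sqrt(3)*cosh(7/5)/3375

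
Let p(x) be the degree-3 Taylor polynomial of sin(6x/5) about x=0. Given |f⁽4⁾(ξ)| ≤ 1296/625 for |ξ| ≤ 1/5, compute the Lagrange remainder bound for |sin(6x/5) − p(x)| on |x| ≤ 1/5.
54/390625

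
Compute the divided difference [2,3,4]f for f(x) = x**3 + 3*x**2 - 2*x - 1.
12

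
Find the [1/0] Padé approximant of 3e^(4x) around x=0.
12*x + 3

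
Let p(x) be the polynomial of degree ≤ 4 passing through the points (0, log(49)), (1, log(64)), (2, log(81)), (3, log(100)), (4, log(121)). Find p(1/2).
log(128*11**(59/64)*3**(13/16)*5**(7/16)*7**(35/64)/297)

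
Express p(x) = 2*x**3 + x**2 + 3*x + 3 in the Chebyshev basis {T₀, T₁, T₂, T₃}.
(7/2)T₀ + (9/2)T₁ + (1/2)T₂ + (1/2)T₃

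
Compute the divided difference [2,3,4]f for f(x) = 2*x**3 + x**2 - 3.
19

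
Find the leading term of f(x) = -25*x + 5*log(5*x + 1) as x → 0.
-125*x**2/2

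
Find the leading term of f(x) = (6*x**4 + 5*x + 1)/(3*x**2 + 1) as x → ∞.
2*x**2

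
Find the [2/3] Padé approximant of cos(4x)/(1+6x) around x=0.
(1 - 20*x**2/3)/(8*x**3 + 4*x**2/3 + 6*x + 1)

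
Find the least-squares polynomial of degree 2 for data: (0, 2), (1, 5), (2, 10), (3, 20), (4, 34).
79/35 + (13/70)x + (27/14)x²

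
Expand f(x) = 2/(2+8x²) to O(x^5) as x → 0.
1 - 4*x**2 + 16*x**4 + O(x**5)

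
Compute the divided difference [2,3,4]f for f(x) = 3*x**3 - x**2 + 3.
26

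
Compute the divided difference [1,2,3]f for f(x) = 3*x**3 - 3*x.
18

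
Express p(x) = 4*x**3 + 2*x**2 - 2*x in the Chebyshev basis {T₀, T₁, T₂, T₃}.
T₀ + T₁ + T₂ + T₃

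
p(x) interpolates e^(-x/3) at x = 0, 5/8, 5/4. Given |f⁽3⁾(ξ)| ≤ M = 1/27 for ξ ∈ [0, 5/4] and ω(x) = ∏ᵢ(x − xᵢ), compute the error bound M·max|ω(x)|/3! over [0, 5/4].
125*sqrt(3)/373248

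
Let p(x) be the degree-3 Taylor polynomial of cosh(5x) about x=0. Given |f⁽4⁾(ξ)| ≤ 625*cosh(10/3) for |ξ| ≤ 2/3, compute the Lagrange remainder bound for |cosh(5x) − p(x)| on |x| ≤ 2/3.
1250*cosh(10/3)/243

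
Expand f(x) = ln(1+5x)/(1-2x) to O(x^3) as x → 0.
5*x - 5*x**2/2 + O(x**3)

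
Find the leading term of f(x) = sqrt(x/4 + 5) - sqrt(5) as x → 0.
sqrt(5)*x/40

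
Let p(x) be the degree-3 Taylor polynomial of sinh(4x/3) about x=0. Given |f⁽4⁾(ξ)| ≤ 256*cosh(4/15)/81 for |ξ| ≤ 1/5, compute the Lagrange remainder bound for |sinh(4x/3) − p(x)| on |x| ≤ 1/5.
32*cosh(4/15)/151875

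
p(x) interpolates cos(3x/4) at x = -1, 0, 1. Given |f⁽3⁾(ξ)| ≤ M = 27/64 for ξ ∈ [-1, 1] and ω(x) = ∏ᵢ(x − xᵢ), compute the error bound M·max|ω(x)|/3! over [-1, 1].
sqrt(3)/64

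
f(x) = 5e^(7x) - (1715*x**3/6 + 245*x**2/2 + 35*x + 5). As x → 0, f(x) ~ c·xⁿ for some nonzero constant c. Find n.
4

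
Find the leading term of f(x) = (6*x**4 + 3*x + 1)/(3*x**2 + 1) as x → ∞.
2*x**2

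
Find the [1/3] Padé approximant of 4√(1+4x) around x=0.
(14*x + 4)/(x**3 - x**2 + 3*x/2 + 1)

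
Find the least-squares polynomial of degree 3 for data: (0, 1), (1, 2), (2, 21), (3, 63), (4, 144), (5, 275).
13/18 + (-967/756)x + (401/252)x² + (52/27)x³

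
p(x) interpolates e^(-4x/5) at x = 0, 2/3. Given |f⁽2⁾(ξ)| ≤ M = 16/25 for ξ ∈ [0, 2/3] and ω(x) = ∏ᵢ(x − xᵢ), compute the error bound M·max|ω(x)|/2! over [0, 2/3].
8/225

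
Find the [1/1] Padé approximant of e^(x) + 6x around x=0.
(97*x/14 + 1)/(1 - x/14)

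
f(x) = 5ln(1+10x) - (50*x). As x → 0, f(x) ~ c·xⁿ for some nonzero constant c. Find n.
2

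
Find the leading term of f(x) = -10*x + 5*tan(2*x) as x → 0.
40*x**3/3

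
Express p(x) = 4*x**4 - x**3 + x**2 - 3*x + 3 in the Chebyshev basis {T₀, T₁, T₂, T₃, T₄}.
(5)T₀ + (-15/4)T₁ + (5/2)T₂ + (-1/4)T₃ + (1/2)T₄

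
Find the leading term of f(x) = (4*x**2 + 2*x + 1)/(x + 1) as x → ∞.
4*x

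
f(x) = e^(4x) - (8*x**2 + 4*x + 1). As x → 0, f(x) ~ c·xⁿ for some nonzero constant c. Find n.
3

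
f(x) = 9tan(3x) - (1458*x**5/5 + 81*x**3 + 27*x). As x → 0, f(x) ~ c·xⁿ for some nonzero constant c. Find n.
7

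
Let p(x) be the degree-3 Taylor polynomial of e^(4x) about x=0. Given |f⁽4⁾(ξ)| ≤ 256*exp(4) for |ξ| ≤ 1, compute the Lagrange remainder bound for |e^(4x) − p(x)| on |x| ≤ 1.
32*exp(4)/3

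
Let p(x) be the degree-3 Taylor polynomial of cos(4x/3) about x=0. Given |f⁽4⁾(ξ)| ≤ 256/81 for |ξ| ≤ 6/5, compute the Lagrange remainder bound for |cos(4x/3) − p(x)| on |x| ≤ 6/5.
512/1875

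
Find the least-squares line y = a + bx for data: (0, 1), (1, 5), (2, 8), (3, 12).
a = 11/10, b = 18/5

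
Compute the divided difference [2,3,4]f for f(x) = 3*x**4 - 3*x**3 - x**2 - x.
137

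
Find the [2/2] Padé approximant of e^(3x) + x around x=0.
(-21*x**2/4 + x + 1)/(9*x**2/4 - 3*x + 1)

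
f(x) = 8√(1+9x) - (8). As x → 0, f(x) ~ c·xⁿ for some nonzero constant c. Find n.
1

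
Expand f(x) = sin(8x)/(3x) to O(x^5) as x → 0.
8/3 - 256*x**2/9 + 4096*x**4/45 + O(x**5)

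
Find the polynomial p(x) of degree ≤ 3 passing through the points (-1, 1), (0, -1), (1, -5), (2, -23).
-2*x**3 - x**2 - x - 1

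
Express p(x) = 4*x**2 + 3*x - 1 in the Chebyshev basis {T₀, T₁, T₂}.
T₀ + (3)T₁ + (2)T₂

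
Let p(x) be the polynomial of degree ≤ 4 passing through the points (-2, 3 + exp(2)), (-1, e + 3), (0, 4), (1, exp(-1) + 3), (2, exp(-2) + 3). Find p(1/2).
(-5 + 60*e + (-20*e + 3*exp(2) + 474)*exp(2))*exp(-2)/128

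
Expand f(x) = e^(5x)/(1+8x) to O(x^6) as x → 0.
1 - 3*x + 73*x**2/2 - 1627*x**3/6 + 17563*x**4/8 - 420887*x**5/24 + O(x**6)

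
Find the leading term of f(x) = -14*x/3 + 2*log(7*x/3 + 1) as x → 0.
-49*x**2/9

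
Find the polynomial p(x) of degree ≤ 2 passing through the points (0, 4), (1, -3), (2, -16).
-3*x**2 - 4*x + 4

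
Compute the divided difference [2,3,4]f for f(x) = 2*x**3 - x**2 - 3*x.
17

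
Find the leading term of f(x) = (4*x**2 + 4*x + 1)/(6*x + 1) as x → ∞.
2*x/3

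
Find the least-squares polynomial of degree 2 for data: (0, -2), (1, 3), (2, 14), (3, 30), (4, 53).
-68/35 + (139/70)x + (41/14)x²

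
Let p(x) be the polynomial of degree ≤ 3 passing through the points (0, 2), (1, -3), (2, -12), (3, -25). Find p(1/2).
0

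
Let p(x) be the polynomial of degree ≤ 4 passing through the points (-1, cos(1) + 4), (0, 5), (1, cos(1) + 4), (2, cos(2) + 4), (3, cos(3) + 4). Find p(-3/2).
35*cos(3)/128 - 45*cos(2)/32 + 23/32 + 693*cos(1)/128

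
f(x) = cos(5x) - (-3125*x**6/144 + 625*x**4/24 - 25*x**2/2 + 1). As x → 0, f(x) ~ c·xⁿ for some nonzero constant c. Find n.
8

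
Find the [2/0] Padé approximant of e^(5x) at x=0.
25*x**2/2 + 5*x + 1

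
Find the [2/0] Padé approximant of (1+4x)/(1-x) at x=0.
5*x**2 + 5*x + 1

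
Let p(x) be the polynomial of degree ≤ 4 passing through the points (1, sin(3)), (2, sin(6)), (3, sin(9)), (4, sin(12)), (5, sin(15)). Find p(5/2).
15*sin(6)/32 - 5*sin(3)/128 + 3*sin(15)/128 - 5*sin(12)/32 + 45*sin(9)/64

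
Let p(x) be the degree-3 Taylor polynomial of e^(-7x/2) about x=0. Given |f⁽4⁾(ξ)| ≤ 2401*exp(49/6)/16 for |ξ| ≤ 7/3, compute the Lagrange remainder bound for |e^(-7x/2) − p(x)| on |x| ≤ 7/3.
5764801*exp(49/6)/31104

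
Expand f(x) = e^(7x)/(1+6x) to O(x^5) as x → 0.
1 + x + 37*x**2/2 - 323*x**3/6 + 10153*x**4/24 + O(x**5)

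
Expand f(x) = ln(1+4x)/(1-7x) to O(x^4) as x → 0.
4*x + 20*x**2 + 484*x**3/3 + O(x**4)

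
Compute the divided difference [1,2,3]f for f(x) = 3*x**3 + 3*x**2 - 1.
21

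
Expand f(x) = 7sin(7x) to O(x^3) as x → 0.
49*x + O(x**3)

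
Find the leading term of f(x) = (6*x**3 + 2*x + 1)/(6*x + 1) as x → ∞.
x**2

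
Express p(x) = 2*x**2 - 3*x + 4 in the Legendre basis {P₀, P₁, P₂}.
(14/3)P₀ + (-3)P₁ + (4/3)P₂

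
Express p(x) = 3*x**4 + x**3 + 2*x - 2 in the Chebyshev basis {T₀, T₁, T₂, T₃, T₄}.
(-7/8)T₀ + (11/4)T₁ + (3/2)T₂ + (1/4)T₃ + (3/8)T₄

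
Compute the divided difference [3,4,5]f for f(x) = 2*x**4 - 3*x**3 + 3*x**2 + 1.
161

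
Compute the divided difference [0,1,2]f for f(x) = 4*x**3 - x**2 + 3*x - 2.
11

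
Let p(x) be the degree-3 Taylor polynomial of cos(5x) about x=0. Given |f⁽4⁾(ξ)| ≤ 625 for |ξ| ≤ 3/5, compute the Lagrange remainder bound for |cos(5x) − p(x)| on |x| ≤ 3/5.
27/8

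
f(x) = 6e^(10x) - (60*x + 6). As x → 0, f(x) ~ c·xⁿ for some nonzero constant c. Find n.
2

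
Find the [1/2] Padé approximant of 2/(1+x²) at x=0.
2/(x**2 + 1)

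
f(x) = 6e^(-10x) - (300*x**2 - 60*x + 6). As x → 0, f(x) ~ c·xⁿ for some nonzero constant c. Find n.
3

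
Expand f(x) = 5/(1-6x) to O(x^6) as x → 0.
5 + 30*x + 180*x**2 + 1080*x**3 + 6480*x**4 + 38880*x**5 + O(x**6)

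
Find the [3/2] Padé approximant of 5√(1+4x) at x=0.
(10*x**3 + 45*x**2 + 30*x + 5)/(3*x**2 + 4*x + 1)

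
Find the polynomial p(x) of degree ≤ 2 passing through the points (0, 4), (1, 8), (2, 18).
3*x**2 + x + 4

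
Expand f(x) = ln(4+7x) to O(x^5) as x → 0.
log(4) + 7*x/4 - 49*x**2/32 + 343*x**3/192 - 2401*x**4/1024 + O(x**5)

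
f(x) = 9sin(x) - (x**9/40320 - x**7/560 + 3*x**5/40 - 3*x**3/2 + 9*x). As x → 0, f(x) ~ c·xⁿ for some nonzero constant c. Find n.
11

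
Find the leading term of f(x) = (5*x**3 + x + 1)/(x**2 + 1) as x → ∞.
5*x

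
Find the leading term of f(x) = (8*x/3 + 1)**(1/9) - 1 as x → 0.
8*x/27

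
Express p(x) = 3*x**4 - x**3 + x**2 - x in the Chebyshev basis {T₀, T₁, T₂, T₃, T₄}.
(13/8)T₀ + (-7/4)T₁ + (2)T₂ + (-1/4)T₃ + (3/8)T₄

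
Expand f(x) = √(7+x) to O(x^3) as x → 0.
sqrt(7) + sqrt(7)*x/14 - sqrt(7)*x**2/392 + O(x**3)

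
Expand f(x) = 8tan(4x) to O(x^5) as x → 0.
32*x + 512*x**3/3 + O(x**5)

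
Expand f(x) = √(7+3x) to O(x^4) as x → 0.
sqrt(7) + 3*sqrt(7)*x/14 - 9*sqrt(7)*x**2/392 + 27*sqrt(7)*x**3/5488 + O(x**4)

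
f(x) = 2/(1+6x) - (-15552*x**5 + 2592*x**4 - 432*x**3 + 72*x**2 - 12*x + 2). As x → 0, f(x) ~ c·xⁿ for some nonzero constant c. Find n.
6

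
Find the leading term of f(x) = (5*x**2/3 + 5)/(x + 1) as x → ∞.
5*x/3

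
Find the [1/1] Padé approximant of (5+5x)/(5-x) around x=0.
(x + 1)/(1 - x/5)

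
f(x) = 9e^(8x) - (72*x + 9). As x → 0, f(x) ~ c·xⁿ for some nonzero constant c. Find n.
2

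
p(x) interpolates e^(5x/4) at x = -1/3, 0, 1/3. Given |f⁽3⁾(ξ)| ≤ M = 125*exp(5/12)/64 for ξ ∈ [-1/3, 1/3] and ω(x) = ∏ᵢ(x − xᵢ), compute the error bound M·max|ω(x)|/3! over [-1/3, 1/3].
125*sqrt(3)*exp(5/12)/46656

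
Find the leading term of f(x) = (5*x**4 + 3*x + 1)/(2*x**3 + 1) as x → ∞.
5*x/2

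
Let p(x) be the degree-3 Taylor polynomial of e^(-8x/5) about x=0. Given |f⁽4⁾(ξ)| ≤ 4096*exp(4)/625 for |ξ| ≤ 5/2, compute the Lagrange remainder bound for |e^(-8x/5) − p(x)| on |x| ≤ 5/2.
32*exp(4)/3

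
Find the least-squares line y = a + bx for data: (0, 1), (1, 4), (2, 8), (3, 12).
a = 7/10, b = 37/10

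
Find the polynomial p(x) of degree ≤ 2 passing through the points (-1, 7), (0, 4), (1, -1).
-x**2 - 4*x + 4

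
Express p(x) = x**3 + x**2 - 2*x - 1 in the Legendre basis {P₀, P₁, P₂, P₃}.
(-2/3)P₀ + (-7/5)P₁ + (2/3)P₂ + (2/5)P₃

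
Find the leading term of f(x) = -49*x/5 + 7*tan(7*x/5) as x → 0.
2401*x**3/375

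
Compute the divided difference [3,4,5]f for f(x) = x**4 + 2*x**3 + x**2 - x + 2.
122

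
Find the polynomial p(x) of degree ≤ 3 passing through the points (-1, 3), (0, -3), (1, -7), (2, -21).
-2*x**3 + x**2 - 3*x - 3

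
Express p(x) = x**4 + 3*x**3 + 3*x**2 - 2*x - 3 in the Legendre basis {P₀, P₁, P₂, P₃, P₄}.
(-9/5)P₀ + (-1/5)P₁ + (18/7)P₂ + (6/5)P₃ + (8/35)P₄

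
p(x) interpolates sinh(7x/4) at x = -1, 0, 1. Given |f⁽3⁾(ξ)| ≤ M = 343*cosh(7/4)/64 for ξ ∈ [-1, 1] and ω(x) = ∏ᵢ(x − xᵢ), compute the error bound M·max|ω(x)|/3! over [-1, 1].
343*sqrt(3)*cosh(7/4)/1728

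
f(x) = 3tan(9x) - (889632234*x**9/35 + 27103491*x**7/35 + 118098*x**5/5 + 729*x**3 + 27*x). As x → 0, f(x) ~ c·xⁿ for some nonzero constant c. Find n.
11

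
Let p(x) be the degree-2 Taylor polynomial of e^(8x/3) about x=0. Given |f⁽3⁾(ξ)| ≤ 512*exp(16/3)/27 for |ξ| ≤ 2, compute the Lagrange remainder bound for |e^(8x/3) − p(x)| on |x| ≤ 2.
2048*exp(16/3)/81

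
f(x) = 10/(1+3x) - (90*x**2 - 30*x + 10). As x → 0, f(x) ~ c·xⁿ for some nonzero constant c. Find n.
3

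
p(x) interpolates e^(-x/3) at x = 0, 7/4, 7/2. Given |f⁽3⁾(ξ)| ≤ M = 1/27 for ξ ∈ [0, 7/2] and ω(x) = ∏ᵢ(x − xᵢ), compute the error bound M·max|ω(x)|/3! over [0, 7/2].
343*sqrt(3)/46656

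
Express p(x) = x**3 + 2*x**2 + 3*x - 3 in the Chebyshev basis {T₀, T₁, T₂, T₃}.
(-2)T₀ + (15/4)T₁ + T₂ + (1/4)T₃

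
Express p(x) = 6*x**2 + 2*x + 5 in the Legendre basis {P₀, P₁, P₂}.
(7)P₀ + (2)P₁ + (4)P₂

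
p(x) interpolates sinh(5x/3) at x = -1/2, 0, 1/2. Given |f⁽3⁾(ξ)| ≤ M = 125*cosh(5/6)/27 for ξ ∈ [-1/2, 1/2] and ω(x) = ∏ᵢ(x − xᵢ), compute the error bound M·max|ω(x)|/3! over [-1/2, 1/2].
125*sqrt(3)*cosh(5/6)/5832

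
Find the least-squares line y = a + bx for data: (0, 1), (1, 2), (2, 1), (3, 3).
a = 1, b = 1/2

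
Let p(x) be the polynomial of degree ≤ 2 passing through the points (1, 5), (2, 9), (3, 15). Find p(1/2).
15/4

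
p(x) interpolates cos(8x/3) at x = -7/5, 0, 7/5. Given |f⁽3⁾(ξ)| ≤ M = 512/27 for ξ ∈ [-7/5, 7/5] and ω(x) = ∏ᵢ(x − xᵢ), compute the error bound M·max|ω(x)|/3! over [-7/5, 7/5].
175616*sqrt(3)/91125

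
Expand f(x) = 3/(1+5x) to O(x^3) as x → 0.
3 - 15*x + 75*x**2 + O(x**3)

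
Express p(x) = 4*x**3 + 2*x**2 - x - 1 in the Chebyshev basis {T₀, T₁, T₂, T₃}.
(2)T₁ + T₂ + T₃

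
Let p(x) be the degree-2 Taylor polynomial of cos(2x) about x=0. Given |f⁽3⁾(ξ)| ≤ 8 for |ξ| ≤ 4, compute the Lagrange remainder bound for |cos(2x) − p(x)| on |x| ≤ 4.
256/3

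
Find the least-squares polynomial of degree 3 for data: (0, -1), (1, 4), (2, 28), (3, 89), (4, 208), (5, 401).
-121/126 + (181/108)x + (25/252)x² + (169/54)x³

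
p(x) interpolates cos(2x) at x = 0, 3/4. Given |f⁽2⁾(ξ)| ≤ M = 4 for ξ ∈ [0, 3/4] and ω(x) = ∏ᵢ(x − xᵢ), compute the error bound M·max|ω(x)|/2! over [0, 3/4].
9/32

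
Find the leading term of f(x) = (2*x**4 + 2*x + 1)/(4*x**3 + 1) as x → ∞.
x/2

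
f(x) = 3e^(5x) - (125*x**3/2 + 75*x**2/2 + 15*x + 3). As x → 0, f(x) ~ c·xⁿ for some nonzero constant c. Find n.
4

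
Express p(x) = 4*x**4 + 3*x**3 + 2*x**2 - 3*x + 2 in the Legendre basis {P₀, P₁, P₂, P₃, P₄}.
(52/15)P₀ + (-6/5)P₁ + (76/21)P₂ + (6/5)P₃ + (32/35)P₄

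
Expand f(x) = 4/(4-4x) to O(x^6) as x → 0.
1 + x + x**2 + x**3 + x**4 + x**5 + O(x**6)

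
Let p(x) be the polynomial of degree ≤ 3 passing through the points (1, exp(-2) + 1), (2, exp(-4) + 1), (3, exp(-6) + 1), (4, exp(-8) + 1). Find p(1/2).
(-35*exp(4) - 5 + 21*exp(2) + 35*exp(6) + 16*exp(8))*exp(-8)/16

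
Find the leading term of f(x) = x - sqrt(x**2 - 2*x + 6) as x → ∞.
1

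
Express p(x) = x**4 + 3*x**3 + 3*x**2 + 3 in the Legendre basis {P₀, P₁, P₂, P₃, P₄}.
(21/5)P₀ + (9/5)P₁ + (18/7)P₂ + (6/5)P₃ + (8/35)P₄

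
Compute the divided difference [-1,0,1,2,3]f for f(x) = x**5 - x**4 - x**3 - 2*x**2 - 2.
4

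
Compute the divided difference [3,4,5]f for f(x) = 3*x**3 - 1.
36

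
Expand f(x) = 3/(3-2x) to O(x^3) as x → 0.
1 + 2*x/3 + 4*x**2/9 + O(x**3)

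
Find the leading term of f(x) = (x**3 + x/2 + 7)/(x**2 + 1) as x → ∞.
x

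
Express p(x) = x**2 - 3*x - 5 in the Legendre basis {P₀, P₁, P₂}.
(-14/3)P₀ + (-3)P₁ + (2/3)P₂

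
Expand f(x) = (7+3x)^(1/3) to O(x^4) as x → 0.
7**(1/3) + 7**(1/3)*x/7 - 7**(1/3)*x**2/49 + 5*7**(1/3)*x**3/1029 + O(x**4)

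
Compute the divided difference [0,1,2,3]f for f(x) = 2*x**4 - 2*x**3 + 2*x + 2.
10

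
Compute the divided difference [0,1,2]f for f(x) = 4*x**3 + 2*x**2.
14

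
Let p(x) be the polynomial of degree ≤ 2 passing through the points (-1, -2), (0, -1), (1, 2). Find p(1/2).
1/4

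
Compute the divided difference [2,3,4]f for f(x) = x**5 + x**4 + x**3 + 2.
349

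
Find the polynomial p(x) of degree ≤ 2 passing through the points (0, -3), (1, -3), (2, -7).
-2*x**2 + 2*x - 3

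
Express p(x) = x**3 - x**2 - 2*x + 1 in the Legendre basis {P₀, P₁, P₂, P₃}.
(2/3)P₀ + (-7/5)P₁ + (-2/3)P₂ + (2/5)P₃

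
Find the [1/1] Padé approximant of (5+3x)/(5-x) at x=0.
(3*x/5 + 1)/(1 - x/5)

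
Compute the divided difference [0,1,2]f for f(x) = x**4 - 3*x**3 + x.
-2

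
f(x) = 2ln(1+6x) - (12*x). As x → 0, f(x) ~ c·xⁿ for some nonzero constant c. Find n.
2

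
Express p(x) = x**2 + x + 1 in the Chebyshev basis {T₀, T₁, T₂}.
(3/2)T₀ + T₁ + (1/2)T₂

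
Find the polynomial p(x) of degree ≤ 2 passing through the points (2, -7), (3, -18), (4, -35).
-3*x**2 + 4*x - 3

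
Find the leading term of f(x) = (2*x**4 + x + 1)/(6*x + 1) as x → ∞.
x**3/3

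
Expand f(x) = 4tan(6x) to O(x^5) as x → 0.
24*x + 288*x**3 + O(x**5)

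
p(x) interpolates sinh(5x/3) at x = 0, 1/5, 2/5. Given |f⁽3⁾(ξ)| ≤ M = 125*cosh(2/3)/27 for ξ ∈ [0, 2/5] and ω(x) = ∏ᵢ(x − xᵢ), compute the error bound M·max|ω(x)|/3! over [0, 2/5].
sqrt(3)*cosh(2/3)/729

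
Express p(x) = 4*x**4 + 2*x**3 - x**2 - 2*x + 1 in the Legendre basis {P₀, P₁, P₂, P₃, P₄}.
(22/15)P₀ + (-4/5)P₁ + (34/21)P₂ + (4/5)P₃ + (32/35)P₄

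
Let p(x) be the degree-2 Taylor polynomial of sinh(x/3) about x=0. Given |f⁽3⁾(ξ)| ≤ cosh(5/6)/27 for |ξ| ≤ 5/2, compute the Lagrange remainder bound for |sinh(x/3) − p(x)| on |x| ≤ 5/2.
125*cosh(5/6)/1296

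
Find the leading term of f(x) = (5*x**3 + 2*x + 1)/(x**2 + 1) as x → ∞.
5*x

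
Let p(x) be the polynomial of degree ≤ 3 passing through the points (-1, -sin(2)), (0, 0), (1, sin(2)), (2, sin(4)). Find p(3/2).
5*sin(4)/16 + 7*sin(2)/8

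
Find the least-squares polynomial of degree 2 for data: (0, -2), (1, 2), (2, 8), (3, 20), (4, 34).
-66/35 + (11/7)x + (13/7)x²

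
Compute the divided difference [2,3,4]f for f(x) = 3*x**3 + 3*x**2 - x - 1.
30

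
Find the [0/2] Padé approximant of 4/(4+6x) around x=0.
1/(3*x/2 + 1)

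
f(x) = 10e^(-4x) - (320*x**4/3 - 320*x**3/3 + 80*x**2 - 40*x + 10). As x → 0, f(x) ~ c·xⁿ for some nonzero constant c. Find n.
5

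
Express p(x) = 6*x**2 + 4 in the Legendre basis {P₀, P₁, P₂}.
(6)P₀ + (4)P₂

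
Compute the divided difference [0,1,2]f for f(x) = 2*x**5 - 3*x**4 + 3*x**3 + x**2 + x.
19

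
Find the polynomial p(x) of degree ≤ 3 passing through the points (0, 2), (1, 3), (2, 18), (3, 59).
2*x**3 + x**2 - 2*x + 2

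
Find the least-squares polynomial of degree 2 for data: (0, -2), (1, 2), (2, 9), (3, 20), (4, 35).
-66/35 + (62/35)x + (13/7)x²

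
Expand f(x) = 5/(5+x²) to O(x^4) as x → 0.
1 - x**2/5 + O(x**4)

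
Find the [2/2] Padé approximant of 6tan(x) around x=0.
6*x/(1 - x**2/3)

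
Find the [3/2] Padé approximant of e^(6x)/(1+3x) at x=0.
(72*x**3/5 + 54*x**2/5 + 27*x/5 + 1)/(-27*x**2/5 + 12*x/5 + 1)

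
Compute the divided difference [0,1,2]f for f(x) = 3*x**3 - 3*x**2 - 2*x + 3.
6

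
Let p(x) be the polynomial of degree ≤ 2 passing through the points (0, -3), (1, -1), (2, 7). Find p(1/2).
-11/4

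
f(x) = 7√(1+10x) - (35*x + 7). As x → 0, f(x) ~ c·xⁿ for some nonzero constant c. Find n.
2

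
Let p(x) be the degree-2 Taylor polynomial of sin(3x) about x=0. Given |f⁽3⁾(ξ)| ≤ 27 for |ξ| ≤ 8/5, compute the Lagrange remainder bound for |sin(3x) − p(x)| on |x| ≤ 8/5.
2304/125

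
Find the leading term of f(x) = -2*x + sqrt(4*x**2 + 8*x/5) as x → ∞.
2/5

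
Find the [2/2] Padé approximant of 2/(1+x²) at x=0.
2/(x**2 + 1)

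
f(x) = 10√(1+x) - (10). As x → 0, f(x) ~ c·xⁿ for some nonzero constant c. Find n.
1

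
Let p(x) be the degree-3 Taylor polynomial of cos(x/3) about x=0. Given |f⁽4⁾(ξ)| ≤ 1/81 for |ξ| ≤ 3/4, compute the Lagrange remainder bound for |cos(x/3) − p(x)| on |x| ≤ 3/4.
1/6144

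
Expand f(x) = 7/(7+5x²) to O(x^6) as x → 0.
1 - 5*x**2/7 + 25*x**4/49 + O(x**6)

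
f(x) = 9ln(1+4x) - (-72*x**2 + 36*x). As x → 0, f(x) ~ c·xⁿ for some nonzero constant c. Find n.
3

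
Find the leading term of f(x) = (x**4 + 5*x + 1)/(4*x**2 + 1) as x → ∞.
x**2/4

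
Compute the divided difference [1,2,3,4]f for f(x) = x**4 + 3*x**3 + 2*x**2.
13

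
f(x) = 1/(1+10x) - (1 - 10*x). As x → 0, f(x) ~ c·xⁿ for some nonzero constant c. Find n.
2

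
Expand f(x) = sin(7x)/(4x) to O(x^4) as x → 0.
7/4 - 343*x**2/24 + O(x**4)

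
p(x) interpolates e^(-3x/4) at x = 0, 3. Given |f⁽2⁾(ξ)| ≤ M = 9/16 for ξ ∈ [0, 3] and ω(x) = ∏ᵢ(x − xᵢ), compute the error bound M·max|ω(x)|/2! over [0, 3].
81/128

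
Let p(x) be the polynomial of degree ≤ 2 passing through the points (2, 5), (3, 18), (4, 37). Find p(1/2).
-13/4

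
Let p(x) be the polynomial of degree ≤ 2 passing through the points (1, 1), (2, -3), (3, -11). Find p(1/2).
3/2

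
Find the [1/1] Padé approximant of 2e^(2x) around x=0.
(2*x + 2)/(1 - x)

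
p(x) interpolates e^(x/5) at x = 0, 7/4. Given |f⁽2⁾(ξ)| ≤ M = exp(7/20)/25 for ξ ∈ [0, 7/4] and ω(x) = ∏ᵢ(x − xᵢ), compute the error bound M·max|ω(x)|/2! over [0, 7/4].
49*exp(7/20)/3200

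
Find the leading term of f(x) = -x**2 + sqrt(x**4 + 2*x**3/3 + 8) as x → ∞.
x/3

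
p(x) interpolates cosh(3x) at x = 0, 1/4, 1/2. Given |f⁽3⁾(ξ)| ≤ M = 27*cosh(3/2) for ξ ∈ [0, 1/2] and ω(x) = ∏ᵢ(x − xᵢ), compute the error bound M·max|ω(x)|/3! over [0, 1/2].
sqrt(3)*cosh(3/2)/64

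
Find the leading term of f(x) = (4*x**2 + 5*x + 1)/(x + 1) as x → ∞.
4*x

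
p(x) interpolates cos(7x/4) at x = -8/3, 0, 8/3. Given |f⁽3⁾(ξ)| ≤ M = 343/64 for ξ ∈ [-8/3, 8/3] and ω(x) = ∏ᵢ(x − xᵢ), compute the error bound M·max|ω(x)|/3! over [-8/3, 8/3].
2744*sqrt(3)/729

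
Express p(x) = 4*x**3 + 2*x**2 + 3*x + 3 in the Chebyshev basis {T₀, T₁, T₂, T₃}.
(4)T₀ + (6)T₁ + T₂ + T₃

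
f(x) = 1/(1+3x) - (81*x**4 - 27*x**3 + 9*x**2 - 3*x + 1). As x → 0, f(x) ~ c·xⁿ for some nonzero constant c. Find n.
5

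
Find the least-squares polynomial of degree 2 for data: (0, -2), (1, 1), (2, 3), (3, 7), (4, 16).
-7/5 + (1/5)x + x²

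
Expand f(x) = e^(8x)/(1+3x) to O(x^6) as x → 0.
1 + 5*x + 17*x**2 + 103*x**3/3 + 203*x**4/3 + 1051*x**5/15 + O(x**6)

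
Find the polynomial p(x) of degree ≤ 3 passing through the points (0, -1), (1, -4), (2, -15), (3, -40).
-x**3 - x**2 - x - 1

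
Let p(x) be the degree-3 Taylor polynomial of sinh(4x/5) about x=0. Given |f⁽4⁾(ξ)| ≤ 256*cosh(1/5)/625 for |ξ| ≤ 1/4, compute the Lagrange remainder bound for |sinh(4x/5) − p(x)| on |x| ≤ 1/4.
cosh(1/5)/15000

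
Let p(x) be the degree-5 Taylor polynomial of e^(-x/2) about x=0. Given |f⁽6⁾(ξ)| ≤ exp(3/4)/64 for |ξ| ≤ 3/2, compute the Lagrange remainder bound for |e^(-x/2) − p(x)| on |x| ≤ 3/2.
81*exp(3/4)/327680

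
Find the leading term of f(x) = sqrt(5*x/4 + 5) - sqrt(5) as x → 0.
sqrt(5)*x/8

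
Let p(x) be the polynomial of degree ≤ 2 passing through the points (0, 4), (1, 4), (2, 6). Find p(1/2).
15/4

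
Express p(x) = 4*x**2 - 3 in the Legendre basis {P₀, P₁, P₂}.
(-5/3)P₀ + (8/3)P₂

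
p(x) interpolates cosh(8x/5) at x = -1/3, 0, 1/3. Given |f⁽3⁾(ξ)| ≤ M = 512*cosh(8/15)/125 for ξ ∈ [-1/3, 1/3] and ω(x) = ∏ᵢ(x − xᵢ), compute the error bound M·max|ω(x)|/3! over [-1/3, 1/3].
512*sqrt(3)*cosh(8/15)/91125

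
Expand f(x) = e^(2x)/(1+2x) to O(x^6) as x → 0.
1 + 2*x**2 - 8*x**3/3 + 6*x**4 - 176*x**5/15 + O(x**6)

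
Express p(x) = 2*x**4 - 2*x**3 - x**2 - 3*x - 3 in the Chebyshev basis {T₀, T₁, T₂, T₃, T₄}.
(-11/4)T₀ + (-9/2)T₁ + (1/2)T₂ + (-1/2)T₃ + (1/4)T₄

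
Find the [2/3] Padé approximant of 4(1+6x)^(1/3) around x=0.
(56*x**2 + 32*x + 4)/(-4*x**3/3 + 6*x**2 + 6*x + 1)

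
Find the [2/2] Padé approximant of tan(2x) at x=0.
2*x/(1 - 4*x**2/3)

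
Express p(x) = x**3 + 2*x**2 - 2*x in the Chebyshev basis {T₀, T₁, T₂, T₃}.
T₀ + (-5/4)T₁ + T₂ + (1/4)T₃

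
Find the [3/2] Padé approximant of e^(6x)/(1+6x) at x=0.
(576*x**3/55 + 513*x**2/55 + 252*x/55 + 1)/(-477*x**2/55 + 252*x/55 + 1)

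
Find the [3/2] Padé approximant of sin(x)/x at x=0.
(1 - 7*x**2/60)/(x**2/20 + 1)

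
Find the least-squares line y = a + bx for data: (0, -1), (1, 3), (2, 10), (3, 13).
a = -11/10, b = 49/10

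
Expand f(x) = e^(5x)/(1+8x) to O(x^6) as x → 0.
1 - 3*x + 73*x**2/2 - 1627*x**3/6 + 17563*x**4/8 - 420887*x**5/24 + O(x**6)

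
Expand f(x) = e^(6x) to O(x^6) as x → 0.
1 + 6*x + 18*x**2 + 36*x**3 + 54*x**4 + 324*x**5/5 + O(x**6)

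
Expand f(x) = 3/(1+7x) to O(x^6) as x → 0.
3 - 21*x + 147*x**2 - 1029*x**3 + 7203*x**4 - 50421*x**5 + O(x**6)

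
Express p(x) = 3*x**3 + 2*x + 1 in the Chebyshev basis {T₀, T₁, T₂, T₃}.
T₀ + (17/4)T₁ + (3/4)T₃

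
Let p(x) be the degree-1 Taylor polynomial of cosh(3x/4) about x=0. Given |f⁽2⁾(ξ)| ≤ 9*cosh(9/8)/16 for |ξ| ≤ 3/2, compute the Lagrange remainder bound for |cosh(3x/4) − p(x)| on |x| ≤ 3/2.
81*cosh(9/8)/128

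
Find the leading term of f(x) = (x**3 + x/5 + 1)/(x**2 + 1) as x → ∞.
x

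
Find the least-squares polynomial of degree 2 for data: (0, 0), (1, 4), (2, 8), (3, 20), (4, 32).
8/35 + (8/7)x + (12/7)x²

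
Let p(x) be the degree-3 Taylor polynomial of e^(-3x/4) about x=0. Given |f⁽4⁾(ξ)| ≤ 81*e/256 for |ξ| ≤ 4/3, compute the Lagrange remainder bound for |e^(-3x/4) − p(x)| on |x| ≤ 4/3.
e/24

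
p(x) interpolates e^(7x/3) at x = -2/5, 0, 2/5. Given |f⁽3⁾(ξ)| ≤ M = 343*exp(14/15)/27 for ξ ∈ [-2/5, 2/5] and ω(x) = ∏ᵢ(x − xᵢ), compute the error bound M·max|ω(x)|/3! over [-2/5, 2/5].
2744*sqrt(3)*exp(14/15)/91125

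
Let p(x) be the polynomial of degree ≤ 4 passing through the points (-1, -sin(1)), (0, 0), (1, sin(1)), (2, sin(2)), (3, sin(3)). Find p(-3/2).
-45*sin(2)/32 + 35*sin(3)/128 + 63*sin(1)/128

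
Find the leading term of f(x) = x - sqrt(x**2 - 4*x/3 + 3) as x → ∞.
2/3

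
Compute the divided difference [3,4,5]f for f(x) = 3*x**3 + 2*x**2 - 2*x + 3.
38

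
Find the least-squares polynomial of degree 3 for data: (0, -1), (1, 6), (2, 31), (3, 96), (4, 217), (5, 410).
-16/21 + (211/126)x + (29/21)x² + (53/18)x³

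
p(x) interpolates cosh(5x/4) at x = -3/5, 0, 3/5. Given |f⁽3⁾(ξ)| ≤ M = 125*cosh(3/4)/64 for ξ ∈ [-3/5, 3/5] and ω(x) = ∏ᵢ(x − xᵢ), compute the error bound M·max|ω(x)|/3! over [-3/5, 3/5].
sqrt(3)*cosh(3/4)/64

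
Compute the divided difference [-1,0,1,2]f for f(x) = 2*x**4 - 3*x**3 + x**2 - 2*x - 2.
1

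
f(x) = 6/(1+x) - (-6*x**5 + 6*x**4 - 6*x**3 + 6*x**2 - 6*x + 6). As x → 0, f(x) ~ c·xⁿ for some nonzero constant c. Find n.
6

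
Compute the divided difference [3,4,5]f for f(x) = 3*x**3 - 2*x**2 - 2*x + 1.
34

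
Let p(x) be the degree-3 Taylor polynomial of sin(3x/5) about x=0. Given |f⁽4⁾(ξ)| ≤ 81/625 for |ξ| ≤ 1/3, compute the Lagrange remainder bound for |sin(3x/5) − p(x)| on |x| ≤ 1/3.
1/15000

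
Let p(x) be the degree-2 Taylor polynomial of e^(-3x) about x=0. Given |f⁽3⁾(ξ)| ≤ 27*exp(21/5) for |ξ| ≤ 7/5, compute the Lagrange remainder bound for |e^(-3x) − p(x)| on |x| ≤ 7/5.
3087*exp(21/5)/250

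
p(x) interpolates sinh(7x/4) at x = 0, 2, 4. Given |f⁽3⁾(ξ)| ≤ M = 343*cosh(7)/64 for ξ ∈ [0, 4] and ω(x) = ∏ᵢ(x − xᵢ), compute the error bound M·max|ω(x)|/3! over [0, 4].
343*sqrt(3)*cosh(7)/216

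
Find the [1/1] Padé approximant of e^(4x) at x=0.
(2*x + 1)/(1 - 2*x)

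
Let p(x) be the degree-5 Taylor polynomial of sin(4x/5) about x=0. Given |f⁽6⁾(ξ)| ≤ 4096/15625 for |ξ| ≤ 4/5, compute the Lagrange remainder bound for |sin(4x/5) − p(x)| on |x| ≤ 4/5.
1048576/10986328125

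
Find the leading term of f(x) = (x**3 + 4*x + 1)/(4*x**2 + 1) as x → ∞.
x/4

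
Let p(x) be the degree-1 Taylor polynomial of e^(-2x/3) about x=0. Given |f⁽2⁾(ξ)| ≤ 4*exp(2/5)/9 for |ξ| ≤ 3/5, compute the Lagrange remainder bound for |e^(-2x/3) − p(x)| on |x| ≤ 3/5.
2*exp(2/5)/25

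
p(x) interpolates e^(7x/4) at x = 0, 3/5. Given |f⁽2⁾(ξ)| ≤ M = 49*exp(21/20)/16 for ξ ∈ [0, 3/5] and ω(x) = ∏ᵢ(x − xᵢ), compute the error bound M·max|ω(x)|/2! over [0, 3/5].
441*exp(21/20)/3200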